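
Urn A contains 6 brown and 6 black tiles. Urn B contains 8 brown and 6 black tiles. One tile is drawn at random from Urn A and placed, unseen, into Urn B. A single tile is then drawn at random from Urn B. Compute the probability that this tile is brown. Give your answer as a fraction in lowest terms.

17/30

Condition on how many of the transferred tiles are brown (from Urn A: 6 brown of 12; then Urn B has 15 total).
  0 brown: C(6,0)C(6,1)/C(12,1) = 1/2; then P = 8/15
  1 brown: C(6,1)C(6,0)/C(12,1) = 1/2; then P = 9/15
P(brown from Urn B) = 17/30 ≈ 0.5667.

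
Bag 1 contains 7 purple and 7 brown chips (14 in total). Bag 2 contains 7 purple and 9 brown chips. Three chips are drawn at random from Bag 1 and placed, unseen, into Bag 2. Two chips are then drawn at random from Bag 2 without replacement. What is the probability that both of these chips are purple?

Condition on how many of the transferred chips are purple (from Bag 1: 7 purple of 14; then Bag 2 has 19 total).
  0 purple: C(7,0)C(7,3)/C(14,3) = 5/52; then P = C(7,2)/C(19,2) = 7/57
  1 purple: C(7,1)C(7,2)/C(14,3) = 21/52; then P = C(8,2)/C(19,2) = 28/171
  2 purple: C(7,2)C(7,1)/C(14,3) = 21/52; then P = C(9,2)/C(19,2) = 4/19
  3 purple: C(7,3)C(7,0)/C(14,3) = 5/52; then P = C(10,2)/C(19,2) = 5/19
P(both purple) = 93/494 ≈ 0.1883.

93/494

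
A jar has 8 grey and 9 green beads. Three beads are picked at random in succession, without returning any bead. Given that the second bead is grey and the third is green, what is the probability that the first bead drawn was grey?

P(first=grey and the second bead is grey and the third is green) = (8/17)·(7/16)·(9/15) = 21/170.
P(E) = Σ over first color = 21/170 + 12/85 = 9/34.
By Bayes, P(first=grey | E) = 21/170 / 9/34 = 7/15 ≈ 0.4667.

7/15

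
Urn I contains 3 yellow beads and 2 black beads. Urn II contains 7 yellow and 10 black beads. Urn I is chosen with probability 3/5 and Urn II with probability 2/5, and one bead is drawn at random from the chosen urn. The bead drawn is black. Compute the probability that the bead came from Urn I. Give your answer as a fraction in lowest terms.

51/101

P(black | Urn I) = 2/5; P(black | Urn II) = 10/17.
P(black) = 3/5·2/5 + 2/5·10/17 = 202/425.
By Bayes' rule, P(Urn I | black) = 6/25 / 202/425 = 51/101 ≈ 0.5050.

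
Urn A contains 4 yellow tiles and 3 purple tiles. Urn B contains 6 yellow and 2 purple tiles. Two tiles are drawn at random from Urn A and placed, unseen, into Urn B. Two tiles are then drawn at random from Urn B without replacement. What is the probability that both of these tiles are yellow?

31/63

Condition on how many of the transferred tiles are yellow (from Urn A: 4 yellow of 7; then Urn B has 10 total).
  0 yellow: C(4,0)C(3,2)/C(7,2) = 1/7; then P = C(6,2)/C(10,2) = 1/3
  1 yellow: C(4,1)C(3,1)/C(7,2) = 4/7; then P = C(7,2)/C(10,2) = 7/15
  2 yellow: C(4,2)C(3,0)/C(7,2) = 2/7; then P = C(8,2)/C(10,2) = 28/45
P(both yellow) = 31/63 ≈ 0.4921.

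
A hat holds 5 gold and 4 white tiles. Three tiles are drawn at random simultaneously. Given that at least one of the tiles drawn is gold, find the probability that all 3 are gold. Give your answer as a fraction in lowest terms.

P(all 3 gold) = C(5,3)/C(9,3) = 5/42; P(at least one gold) = 1 − C(4,3)/C(9,3) = 20/21.
Since 'all 3 gold' ⊆ 'at least one gold', P(all 3 | at least one) = 5/42 / 20/21 = 1/8 ≈ 0.1250.

1/8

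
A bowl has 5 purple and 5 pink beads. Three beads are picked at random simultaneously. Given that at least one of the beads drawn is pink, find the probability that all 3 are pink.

P(all 3 pink) = C(5,3)/C(10,3) = 1/12; P(at least one pink) = 1 − C(5,3)/C(10,3) = 11/12.
Since 'all 3 pink' ⊆ 'at least one pink', P(all 3 | at least one) = 1/12 / 11/12 = 1/11 ≈ 0.0909.

1/11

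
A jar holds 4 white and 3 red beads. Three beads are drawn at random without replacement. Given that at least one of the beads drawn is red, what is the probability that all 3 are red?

1/31

P(all 3 red) = C(3,3)/C(7,3) = 1/35; P(at least one red) = 1 − C(4,3)/C(7,3) = 31/35.
Since 'all 3 red' ⊆ 'at least one red', P(all 3 | at least one) = 1/35 / 31/35 = 1/31 ≈ 0.0323.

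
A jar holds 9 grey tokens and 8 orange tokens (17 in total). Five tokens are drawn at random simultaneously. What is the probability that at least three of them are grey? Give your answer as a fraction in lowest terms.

Sum the hypergeometric tail for j = 3,…,5 grey tokens.
Favorable = C(9,3)·C(8,2) + C(9,4)·C(8,1) + C(9,5)·C(8,0) = 3486; total = C(17,5) = 6188.
P = 3486/6188 = 249/442 ≈ 0.5633.

249/442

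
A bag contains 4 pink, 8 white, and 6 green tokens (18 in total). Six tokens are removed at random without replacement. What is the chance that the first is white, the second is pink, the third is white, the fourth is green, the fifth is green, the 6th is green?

4/1989

Multiply the conditional probability of each draw in order, without replacement, so each draw removes one from its color and from the total.
P = (8/18) · (4/17) · (7/16) · (6/15) · (5/14) · (4/13) = 4/1989 ≈ 0.0020.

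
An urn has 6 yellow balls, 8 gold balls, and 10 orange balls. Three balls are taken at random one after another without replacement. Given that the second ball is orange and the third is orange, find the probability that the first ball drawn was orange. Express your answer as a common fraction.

P(first=orange and the second ball is orange and the third is orange) = (10/24)·(9/23)·(8/22) = 15/253.
P(E) = Σ over first color = 45/1012 + 15/253 + 15/253 = 15/92.
By Bayes, P(first=orange | E) = 15/253 / 15/92 = 4/11 ≈ 0.3636.

4/11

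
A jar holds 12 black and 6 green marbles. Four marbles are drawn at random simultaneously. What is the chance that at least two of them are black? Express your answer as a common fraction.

11/12

Sum the hypergeometric tail for j = 2,…,4 black marbles.
Favorable = C(12,2)·C(6,2) + C(12,3)·C(6,1) + C(12,4)·C(6,0) = 2805; total = C(18,4) = 3060.
P = 2805/3060 = 11/12 ≈ 0.9167.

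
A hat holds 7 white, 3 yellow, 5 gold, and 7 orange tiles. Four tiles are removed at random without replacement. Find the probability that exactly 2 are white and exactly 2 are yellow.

Unordered draws without replacement: count favorable combinations over C(22,4).
Favorable = C(7,2) · C(3,2) · C(5,0) · C(7,0) = 63; total = C(22,4) = 7315.
P = 63/7315 = 9/1045 ≈ 0.0086.

9/1045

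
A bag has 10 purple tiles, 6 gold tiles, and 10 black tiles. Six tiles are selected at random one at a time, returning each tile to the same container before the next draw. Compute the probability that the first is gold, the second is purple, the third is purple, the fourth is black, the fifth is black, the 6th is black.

Multiply the conditional probability of each draw in order, with replacement (the composition resets each draw).
P = (6/26) · (10/26) · (10/26) · (10/26) · (10/26) · (10/26) = 9375/4826809 ≈ 0.0019.

9375/4826809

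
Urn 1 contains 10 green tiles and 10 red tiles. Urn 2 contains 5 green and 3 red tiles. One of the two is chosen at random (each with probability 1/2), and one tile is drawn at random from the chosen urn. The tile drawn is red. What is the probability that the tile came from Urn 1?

P(red | Urn 1) = 1/2; P(red | Urn 2) = 3/8.
P(red) = 1/2·1/2 + 1/2·3/8 = 7/16.
By Bayes' rule, P(Urn 1 | red) = 1/4 / 7/16 = 4/7 ≈ 0.5714.

4/7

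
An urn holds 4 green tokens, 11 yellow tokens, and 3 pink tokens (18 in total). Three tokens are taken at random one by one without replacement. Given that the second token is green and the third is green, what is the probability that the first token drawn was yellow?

P(first=yellow and the second token is green and the third is green) = (11/18)·(4/17)·(3/16) = 11/408.
P(E) = Σ over first color = 1/204 + 11/408 + 1/136 = 2/51.
By Bayes, P(first=yellow | E) = 11/408 / 2/51 = 11/16 ≈ 0.6875.

11/16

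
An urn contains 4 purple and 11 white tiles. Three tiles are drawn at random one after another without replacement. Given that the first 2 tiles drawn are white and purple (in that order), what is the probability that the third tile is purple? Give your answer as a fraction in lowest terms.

3/13

After removing 1 purple, 1 white, the urn has 3 purple out of 13 remaining.
P(third is purple | given) = 3/13 ≈ 0.2308.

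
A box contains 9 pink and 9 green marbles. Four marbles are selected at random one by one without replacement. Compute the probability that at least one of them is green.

163/170

Use the complement: P(at least one green) = 1 − P(no green).
P(none) = C(9,4)/C(18,4) = 126/3060.
So P = 1 − 126/3060 = 163/170 ≈ 0.9588.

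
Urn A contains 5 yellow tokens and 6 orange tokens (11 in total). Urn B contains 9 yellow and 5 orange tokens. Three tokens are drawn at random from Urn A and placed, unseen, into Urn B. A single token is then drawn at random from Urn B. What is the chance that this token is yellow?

114/187

Condition on how many of the transferred tokens are yellow (from Urn A: 5 yellow of 11; then Urn B has 17 total).
  0 yellow: C(5,0)C(6,3)/C(11,3) = 4/33; then P = 9/17
  1 yellow: C(5,1)C(6,2)/C(11,3) = 5/11; then P = 10/17
  2 yellow: C(5,2)C(6,1)/C(11,3) = 4/11; then P = 11/17
  3 yellow: C(5,3)C(6,0)/C(11,3) = 2/33; then P = 12/17
P(yellow from Urn B) = 114/187 ≈ 0.6096.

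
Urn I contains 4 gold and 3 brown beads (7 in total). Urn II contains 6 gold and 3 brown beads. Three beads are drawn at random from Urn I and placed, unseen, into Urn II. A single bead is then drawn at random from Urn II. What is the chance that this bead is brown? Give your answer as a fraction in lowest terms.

5/14

Condition on how many of the transferred beads are brown (from Urn I: 3 brown of 7; then Urn II has 12 total).
  0 brown: C(3,0)C(4,3)/C(7,3) = 4/35; then P = 3/12
  1 brown: C(3,1)C(4,2)/C(7,3) = 18/35; then P = 4/12
  2 brown: C(3,2)C(4,1)/C(7,3) = 12/35; then P = 5/12
  3 brown: C(3,3)C(4,0)/C(7,3) = 1/35; then P = 6/12
P(brown from Urn II) = 5/14 ≈ 0.3571.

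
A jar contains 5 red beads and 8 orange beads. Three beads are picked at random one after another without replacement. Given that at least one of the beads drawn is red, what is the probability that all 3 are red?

1/23

P(all 3 red) = C(5,3)/C(13,3) = 5/143; P(at least one red) = 1 − C(8,3)/C(13,3) = 115/143.
Since 'all 3 red' ⊆ 'at least one red', P(all 3 | at least one) = 5/143 / 115/143 = 1/23 ≈ 0.0435.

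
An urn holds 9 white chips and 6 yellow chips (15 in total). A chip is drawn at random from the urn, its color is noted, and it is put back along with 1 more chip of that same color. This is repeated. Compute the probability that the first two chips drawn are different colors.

9/20

Either white then yellow, or yellow then white; after the first draw the total is 16.
P = (9/15)·(6/16) + (6/15)·(9/16) = 9/20 ≈ 0.4500.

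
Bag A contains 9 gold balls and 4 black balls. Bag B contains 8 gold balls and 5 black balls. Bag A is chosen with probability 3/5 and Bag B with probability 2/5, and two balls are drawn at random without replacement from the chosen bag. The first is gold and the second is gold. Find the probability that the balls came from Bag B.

P(E | Bag A) = 6/13; P(E | Bag B) = 14/39.
P(E) = 3/5·6/13 + 2/5·14/39 = 82/195.
By Bayes' rule, P(Bag B | E) = 28/195 / 82/195 = 14/41 ≈ 0.3415.

14/41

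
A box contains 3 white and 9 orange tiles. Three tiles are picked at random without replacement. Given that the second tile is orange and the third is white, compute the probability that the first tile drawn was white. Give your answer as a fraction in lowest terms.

P(first=white and the second tile is orange and the third is white) = (3/12)·(9/11)·(2/10) = 9/220.
P(E) = Σ over first color = 9/220 + 9/55 = 9/44.
By Bayes, P(first=white | E) = 9/220 / 9/44 = 1/5 ≈ 0.2000.

1/5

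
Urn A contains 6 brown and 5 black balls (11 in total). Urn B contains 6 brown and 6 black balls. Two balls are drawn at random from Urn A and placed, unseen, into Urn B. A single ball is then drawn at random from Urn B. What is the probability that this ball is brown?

39/77

Condition on how many of the transferred balls are brown (from Urn A: 6 brown of 11; then Urn B has 14 total).
  0 brown: C(6,0)C(5,2)/C(11,2) = 2/11; then P = 6/14
  1 brown: C(6,1)C(5,1)/C(11,2) = 6/11; then P = 7/14
  2 brown: C(6,2)C(5,0)/C(11,2) = 3/11; then P = 8/14
P(brown from Urn B) = 39/77 ≈ 0.5065.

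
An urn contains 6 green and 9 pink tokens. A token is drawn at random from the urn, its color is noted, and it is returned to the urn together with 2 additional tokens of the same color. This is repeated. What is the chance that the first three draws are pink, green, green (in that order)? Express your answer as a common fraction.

Track the composition after each reinforcement of +2.
P = (9/15) · (6/17) · (8/19) = 144/1615 ≈ 0.0892.

144/1615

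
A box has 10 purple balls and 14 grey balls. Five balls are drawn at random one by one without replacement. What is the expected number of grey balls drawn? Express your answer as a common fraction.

By linearity of expectation, E[X] = Σ P(draw i is grey); by symmetry each draw (even without replacement) has P(grey) = 14/24.
E[X] = 5 · 14/24 = 35/12 ≈ 2.9167.

35/12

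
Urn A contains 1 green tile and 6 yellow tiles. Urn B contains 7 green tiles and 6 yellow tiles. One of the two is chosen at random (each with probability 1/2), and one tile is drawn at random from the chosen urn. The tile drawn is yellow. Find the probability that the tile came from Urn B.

7/20

P(yellow | Urn A) = 6/7; P(yellow | Urn B) = 6/13.
P(yellow) = 1/2·6/7 + 1/2·6/13 = 60/91.
By Bayes' rule, P(Urn B | yellow) = 3/13 / 60/91 = 7/20 ≈ 0.3500.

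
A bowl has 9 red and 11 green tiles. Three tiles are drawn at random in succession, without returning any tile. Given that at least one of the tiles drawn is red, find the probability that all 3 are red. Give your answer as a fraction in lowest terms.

P(all 3 red) = C(9,3)/C(20,3) = 7/95; P(at least one red) = 1 − C(11,3)/C(20,3) = 65/76.
Since 'all 3 red' ⊆ 'at least one red', P(all 3 | at least one) = 7/95 / 65/76 = 28/325 ≈ 0.0862.

28/325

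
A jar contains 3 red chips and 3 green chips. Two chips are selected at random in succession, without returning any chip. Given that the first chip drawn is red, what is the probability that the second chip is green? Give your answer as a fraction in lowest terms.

After removing 1 red, the jar has 3 green out of 5 remaining.
P(second is green | given) = 3/5 ≈ 0.6000.

3/5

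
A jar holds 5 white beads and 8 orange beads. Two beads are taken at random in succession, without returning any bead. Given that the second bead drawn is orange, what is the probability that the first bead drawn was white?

5/12

P(first=white and the second bead drawn is orange) = (5/13)·(8/12) = 10/39.
P(the second bead drawn is orange) = Σ over first color = 10/39 + 14/39 = 8/13.
By Bayes, P(first=white | the second bead drawn is orange) = 10/39 / 8/13 = 5/12 ≈ 0.4167.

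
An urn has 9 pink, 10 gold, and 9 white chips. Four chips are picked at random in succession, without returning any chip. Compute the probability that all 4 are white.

2/325

Unordered draws without replacement: count favorable combinations over C(28,4).
Favorable = C(9,0) · C(10,0) · C(9,4) = 126; total = C(28,4) = 20475.
P = 126/20475 = 2/325 ≈ 0.0062.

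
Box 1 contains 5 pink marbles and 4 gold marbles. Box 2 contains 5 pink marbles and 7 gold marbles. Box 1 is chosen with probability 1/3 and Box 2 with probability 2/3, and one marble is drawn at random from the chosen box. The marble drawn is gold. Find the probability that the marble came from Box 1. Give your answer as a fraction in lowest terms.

P(gold | Box 1) = 4/9; P(gold | Box 2) = 7/12.
P(gold) = 1/3·4/9 + 2/3·7/12 = 29/54.
By Bayes' rule, P(Box 1 | gold) = 4/27 / 29/54 = 8/29 ≈ 0.2759.

8/29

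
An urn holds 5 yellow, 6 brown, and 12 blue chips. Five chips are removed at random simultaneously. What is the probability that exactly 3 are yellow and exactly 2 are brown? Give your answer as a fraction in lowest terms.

Unordered draws without replacement: count favorable combinations over C(23,5).
Favorable = C(5,3) · C(6,2) · C(12,0) = 150; total = C(23,5) = 33649.
P = 150/33649 = 150/33649 ≈ 0.0045.

150/33649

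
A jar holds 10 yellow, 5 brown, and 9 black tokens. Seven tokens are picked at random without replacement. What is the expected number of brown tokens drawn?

By linearity of expectation, E[X] = Σ P(draw i is brown); by symmetry each draw (even without replacement) has P(brown) = 5/24.
E[X] = 7 · 5/24 = 35/24 ≈ 1.4583.

35/24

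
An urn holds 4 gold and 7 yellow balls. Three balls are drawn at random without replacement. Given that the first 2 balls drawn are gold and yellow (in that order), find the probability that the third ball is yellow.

2/3

After removing 1 gold, 1 yellow, the urn has 6 yellow out of 9 remaining.
P(third is yellow | given) = 6/9 = 2/3 ≈ 0.6667.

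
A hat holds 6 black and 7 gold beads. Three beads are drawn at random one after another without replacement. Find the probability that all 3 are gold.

Unordered draws without replacement: count favorable combinations over C(13,3).
Favorable = C(6,0) · C(7,3) = 35; total = C(13,3) = 286.
P = 35/286 = 35/286 ≈ 0.1224.

35/286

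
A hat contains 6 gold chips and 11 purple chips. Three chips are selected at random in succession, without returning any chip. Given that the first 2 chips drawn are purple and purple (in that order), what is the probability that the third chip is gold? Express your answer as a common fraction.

2/5

After removing 2 purple, the hat has 6 gold out of 15 remaining.
P(third is gold | given) = 6/15 = 2/5 ≈ 0.4000.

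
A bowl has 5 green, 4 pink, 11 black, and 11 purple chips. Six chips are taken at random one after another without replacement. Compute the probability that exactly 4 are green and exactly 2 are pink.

10/245427

Unordered draws without replacement: count favorable combinations over C(31,6).
Favorable = C(5,4) · C(4,2) · C(11,0) · C(11,0) = 30; total = C(31,6) = 736281.
P = 30/736281 = 10/245427 ≈ 0.0000.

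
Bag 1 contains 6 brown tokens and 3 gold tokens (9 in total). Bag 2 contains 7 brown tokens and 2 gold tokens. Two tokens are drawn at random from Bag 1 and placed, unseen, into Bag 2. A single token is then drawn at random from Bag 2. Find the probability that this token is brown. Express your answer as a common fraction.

Condition on how many of the transferred tokens are brown (from Bag 1: 6 brown of 9; then Bag 2 has 11 total).
  0 brown: C(6,0)C(3,2)/C(9,2) = 1/12; then P = 7/11
  1 brown: C(6,1)C(3,1)/C(9,2) = 1/2; then P = 8/11
  2 brown: C(6,2)C(3,0)/C(9,2) = 5/12; then P = 9/11
P(brown from Bag 2) = 25/33 ≈ 0.7576.

25/33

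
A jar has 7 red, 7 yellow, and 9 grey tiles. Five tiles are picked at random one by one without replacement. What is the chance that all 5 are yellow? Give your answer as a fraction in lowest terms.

3/4807

Unordered draws without replacement: count favorable combinations over C(23,5).
Favorable = C(7,0) · C(7,5) · C(9,0) = 21; total = C(23,5) = 33649.
P = 21/33649 = 3/4807 ≈ 0.0006.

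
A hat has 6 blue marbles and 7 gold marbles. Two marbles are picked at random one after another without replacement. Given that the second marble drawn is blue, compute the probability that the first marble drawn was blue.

P(first=blue and the second marble drawn is blue) = (6/13)·(5/12) = 5/26.
P(the second marble drawn is blue) = Σ over first color = 5/26 + 7/26 = 6/13.
By Bayes, P(first=blue | the second marble drawn is blue) = 5/26 / 6/13 = 5/12 ≈ 0.4167.

5/12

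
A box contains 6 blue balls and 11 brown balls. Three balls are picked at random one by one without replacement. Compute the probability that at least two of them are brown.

99/136

Sum the hypergeometric tail for j = 2,…,3 brown balls.
Favorable = C(11,2)·C(6,1) + C(11,3)·C(6,0) = 495; total = C(17,3) = 680.
P = 495/680 = 99/136 ≈ 0.7279.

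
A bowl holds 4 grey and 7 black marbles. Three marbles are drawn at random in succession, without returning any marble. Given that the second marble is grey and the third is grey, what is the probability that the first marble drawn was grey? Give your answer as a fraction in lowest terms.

P(first=grey and the second marble is grey and the third is grey) = (4/11)·(3/10)·(2/9) = 4/165.
P(E) = Σ over first color = 4/165 + 14/165 = 6/55.
By Bayes, P(first=grey | E) = 4/165 / 6/55 = 2/9 ≈ 0.2222.

2/9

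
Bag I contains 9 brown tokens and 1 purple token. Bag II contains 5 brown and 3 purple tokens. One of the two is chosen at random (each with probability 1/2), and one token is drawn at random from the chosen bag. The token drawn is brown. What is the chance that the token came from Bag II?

P(brown | Bag I) = 9/10; P(brown | Bag II) = 5/8.
P(brown) = 1/2·9/10 + 1/2·5/8 = 61/80.
By Bayes' rule, P(Bag II | brown) = 5/16 / 61/80 = 25/61 ≈ 0.4098.

25/61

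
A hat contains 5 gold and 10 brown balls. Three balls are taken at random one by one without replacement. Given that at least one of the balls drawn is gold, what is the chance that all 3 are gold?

2/67

P(all 3 gold) = C(5,3)/C(15,3) = 2/91; P(at least one gold) = 1 − C(10,3)/C(15,3) = 67/91.
Since 'all 3 gold' ⊆ 'at least one gold', P(all 3 | at least one) = 2/91 / 67/91 = 2/67 ≈ 0.0299.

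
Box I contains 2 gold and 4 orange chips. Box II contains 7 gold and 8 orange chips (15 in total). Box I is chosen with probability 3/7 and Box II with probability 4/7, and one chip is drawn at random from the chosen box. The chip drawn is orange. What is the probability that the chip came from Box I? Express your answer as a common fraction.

P(orange | Box I) = 2/3; P(orange | Box II) = 8/15.
P(orange) = 3/7·2/3 + 4/7·8/15 = 62/105.
By Bayes' rule, P(Box I | orange) = 2/7 / 62/105 = 15/31 ≈ 0.4839.

15/31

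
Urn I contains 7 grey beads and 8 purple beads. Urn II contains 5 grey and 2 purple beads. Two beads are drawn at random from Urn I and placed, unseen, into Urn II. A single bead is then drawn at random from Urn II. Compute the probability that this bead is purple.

46/135

Condition on how many of the transferred beads are purple (from Urn I: 8 purple of 15; then Urn II has 9 total).
  0 purple: C(8,0)C(7,2)/C(15,2) = 1/5; then P = 2/9
  1 purple: C(8,1)C(7,1)/C(15,2) = 8/15; then P = 3/9
  2 purple: C(8,2)C(7,0)/C(15,2) = 4/15; then P = 4/9
P(purple from Urn II) = 46/135 ≈ 0.3407.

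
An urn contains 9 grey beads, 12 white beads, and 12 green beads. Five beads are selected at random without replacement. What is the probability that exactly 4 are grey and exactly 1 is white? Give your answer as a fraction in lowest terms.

Unordered draws without replacement: count favorable combinations over C(33,5).
Favorable = C(9,4) · C(12,1) · C(12,0) = 1512; total = C(33,5) = 237336.
P = 1512/237336 = 63/9889 ≈ 0.0064.

63/9889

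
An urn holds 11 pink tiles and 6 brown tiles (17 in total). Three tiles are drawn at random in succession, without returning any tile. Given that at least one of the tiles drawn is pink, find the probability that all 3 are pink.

1/4

P(all 3 pink) = C(11,3)/C(17,3) = 33/136; P(at least one pink) = 1 − C(6,3)/C(17,3) = 33/34.
Since 'all 3 pink' ⊆ 'at least one pink', P(all 3 | at least one) = 33/136 / 33/34 = 1/4 ≈ 0.2500.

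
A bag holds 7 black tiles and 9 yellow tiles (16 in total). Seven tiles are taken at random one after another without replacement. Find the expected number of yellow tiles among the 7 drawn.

By linearity of expectation, E[X] = Σ P(draw i is yellow); by symmetry each draw (even without replacement) has P(yellow) = 9/16.
E[X] = 7 · 9/16 = 63/16 ≈ 3.9375.

63/16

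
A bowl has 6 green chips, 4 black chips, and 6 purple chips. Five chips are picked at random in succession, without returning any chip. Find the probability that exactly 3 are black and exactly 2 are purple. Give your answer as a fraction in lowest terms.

Unordered draws without replacement: count favorable combinations over C(16,5).
Favorable = C(6,0) · C(4,3) · C(6,2) = 60; total = C(16,5) = 4368.
P = 60/4368 = 5/364 ≈ 0.0137.

5/364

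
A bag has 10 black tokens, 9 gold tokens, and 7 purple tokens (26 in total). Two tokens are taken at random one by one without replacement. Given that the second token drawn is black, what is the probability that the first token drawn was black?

9/25

P(first=black and the second token drawn is black) = (10/26)·(9/25) = 9/65.
P(the second token drawn is black) = Σ over first color = 9/65 + 9/65 + 7/65 = 5/13.
By Bayes, P(first=black | the second token drawn is black) = 9/65 / 5/13 = 9/25 ≈ 0.3600.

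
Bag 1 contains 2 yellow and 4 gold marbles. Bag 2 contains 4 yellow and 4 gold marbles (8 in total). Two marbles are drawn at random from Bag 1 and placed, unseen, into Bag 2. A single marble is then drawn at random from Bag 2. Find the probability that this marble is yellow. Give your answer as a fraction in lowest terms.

7/15

Condition on how many of the transferred marbles are yellow (from Bag 1: 2 yellow of 6; then Bag 2 has 10 total).
  0 yellow: C(2,0)C(4,2)/C(6,2) = 2/5; then P = 4/10
  1 yellow: C(2,1)C(4,1)/C(6,2) = 8/15; then P = 5/10
  2 yellow: C(2,2)C(4,0)/C(6,2) = 1/15; then P = 6/10
P(yellow from Bag 2) = 7/15 ≈ 0.4667.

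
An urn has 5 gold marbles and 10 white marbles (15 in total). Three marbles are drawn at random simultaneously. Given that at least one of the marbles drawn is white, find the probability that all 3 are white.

P(all 3 white) = C(10,3)/C(15,3) = 24/91; P(at least one white) = 1 − C(5,3)/C(15,3) = 89/91.
Since 'all 3 white' ⊆ 'at least one white', P(all 3 | at least one) = 24/91 / 89/91 = 24/89 ≈ 0.2697.

24/89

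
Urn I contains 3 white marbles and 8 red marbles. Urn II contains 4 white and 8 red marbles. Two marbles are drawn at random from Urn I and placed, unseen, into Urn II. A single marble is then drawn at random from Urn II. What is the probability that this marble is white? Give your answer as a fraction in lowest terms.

25/77

Condition on how many of the transferred marbles are white (from Urn I: 3 white of 11; then Urn II has 14 total).
  0 white: C(3,0)C(8,2)/C(11,2) = 28/55; then P = 4/14
  1 white: C(3,1)C(8,1)/C(11,2) = 24/55; then P = 5/14
  2 white: C(3,2)C(8,0)/C(11,2) = 3/55; then P = 6/14
P(white from Urn II) = 25/77 ≈ 0.3247.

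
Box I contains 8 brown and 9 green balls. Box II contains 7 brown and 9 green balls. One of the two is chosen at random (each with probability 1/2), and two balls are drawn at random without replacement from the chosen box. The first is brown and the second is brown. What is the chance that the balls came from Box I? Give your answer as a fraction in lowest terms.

P(E | Box I) = 7/34; P(E | Box II) = 7/40.
P(E) = 1/2·7/34 + 1/2·7/40 = 259/1360.
By Bayes' rule, P(Box I | E) = 7/68 / 259/1360 = 20/37 ≈ 0.5405.

20/37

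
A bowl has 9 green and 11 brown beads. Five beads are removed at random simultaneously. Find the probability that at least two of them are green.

503/646

Sum the hypergeometric tail for j = 2,…,5 green beads.
Favorable = C(9,2)·C(11,3) + C(9,3)·C(11,2) + C(9,4)·C(11,1) + C(9,5)·C(11,0) = 12072; total = C(20,5) = 15504.
P = 12072/15504 = 503/646 ≈ 0.7786.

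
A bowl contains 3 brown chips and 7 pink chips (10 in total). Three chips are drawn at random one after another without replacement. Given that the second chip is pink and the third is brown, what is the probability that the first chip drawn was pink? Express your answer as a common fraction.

3/4

P(first=pink and the second chip is pink and the third is brown) = (7/10)·(6/9)·(3/8) = 7/40.
P(E) = Σ over first color = 7/120 + 7/40 = 7/30.
By Bayes, P(first=pink | E) = 7/40 / 7/30 = 3/4 ≈ 0.7500.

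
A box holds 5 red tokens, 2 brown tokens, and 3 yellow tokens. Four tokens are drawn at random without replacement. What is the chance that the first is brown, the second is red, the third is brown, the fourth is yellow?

Multiply the conditional probability of each draw in order, without replacement, so each draw removes one from its color and from the total.
P = (2/10) · (5/9) · (1/8) · (3/7) = 1/168 ≈ 0.0060.

1/168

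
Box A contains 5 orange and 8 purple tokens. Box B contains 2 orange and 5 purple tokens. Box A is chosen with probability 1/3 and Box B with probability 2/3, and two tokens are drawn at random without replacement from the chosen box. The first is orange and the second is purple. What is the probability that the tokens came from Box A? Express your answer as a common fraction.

P(E | Box A) = 10/39; P(E | Box B) = 5/21.
P(E) = 1/3·10/39 + 2/3·5/21 = 200/819.
By Bayes' rule, P(Box A | E) = 10/117 / 200/819 = 7/20 ≈ 0.3500.

7/20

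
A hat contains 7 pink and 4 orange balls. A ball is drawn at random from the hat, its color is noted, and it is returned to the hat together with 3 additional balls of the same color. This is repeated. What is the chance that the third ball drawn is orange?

Sum over the four possibilities for the first two draws (orange/not-orange each), tracking how the orange count and total change by +3 per draw.
P(third is orange) = 4/11 ≈ 0.3636. (In a Pólya urn every draw has the same marginal probability 4/11.)

4/11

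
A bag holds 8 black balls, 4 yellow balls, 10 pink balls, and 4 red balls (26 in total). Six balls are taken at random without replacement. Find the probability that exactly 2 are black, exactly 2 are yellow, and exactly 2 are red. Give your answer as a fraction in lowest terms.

72/16445

Unordered draws without replacement: count favorable combinations over C(26,6).
Favorable = C(8,2) · C(4,2) · C(10,0) · C(4,2) = 1008; total = C(26,6) = 230230.
P = 1008/230230 = 72/16445 ≈ 0.0044.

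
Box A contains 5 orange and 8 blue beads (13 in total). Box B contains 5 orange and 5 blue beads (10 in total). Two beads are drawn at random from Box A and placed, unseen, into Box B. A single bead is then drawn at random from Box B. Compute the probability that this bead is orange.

Condition on how many of the transferred beads are orange (from Box A: 5 orange of 13; then Box B has 12 total).
  0 orange: C(5,0)C(8,2)/C(13,2) = 14/39; then P = 5/12
  1 orange: C(5,1)C(8,1)/C(13,2) = 20/39; then P = 6/12
  2 orange: C(5,2)C(8,0)/C(13,2) = 5/39; then P = 7/12
P(orange from Box B) = 25/52 ≈ 0.4808.

25/52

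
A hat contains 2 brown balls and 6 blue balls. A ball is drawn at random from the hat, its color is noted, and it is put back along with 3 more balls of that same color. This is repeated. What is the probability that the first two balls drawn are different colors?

3/11

Either brown then blue, or blue then brown; after the first draw the total is 11.
P = (2/8)·(6/11) + (6/8)·(2/11) = 3/11 ≈ 0.2727.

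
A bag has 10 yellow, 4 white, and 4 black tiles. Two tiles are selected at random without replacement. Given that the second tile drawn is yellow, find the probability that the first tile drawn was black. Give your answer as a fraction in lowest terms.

4/17

P(first=black and the second tile drawn is yellow) = (4/18)·(10/17) = 20/153.
P(the second tile drawn is yellow) = Σ over first color = 5/17 + 20/153 + 20/153 = 5/9.
By Bayes, P(first=black | the second tile drawn is yellow) = 20/153 / 5/9 = 4/17 ≈ 0.2353.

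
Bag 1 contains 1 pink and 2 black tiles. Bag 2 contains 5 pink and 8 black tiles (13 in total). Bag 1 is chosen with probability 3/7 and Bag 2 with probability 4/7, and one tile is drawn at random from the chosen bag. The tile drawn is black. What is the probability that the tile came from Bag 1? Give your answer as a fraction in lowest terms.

P(black | Bag 1) = 2/3; P(black | Bag 2) = 8/13.
P(black) = 3/7·2/3 + 4/7·8/13 = 58/91.
By Bayes' rule, P(Bag 1 | black) = 2/7 / 58/91 = 13/29 ≈ 0.4483.

13/29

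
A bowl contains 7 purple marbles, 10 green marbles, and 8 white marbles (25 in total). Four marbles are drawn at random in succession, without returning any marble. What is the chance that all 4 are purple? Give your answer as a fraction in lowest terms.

7/2530

Unordered draws without replacement: count favorable combinations over C(25,4).
Favorable = C(7,4) · C(10,0) · C(8,0) = 35; total = C(25,4) = 12650.
P = 35/12650 = 7/2530 ≈ 0.0028.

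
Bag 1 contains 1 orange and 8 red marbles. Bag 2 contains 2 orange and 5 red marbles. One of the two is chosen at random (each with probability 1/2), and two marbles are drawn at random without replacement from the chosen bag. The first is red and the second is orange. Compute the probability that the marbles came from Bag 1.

7/22

P(E | Bag 1) = 1/9; P(E | Bag 2) = 5/21.
P(E) = 1/2·1/9 + 1/2·5/21 = 11/63.
By Bayes' rule, P(Bag 1 | E) = 1/18 / 11/63 = 7/22 ≈ 0.3182.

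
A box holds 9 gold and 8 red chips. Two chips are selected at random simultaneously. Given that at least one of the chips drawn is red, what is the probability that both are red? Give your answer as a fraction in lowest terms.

7/25

P(both red) = C(8,2)/C(17,2) = 7/34; P(at least one red) = 1 − C(9,2)/C(17,2) = 25/34.
Since 'both red' ⊆ 'at least one red', P(both | at least one) = 7/34 / 25/34 = 7/25 ≈ 0.2800.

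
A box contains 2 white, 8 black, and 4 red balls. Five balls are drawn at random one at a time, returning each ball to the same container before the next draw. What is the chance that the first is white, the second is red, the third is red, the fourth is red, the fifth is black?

Multiply the conditional probability of each draw in order, with replacement (the composition resets each draw).
P = (2/14) · (4/14) · (4/14) · (4/14) · (8/14) = 32/16807 ≈ 0.0019.

32/16807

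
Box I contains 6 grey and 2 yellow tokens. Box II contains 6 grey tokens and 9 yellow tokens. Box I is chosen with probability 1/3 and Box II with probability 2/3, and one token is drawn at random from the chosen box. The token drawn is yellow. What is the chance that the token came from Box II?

24/29

P(yellow | Box I) = 1/4; P(yellow | Box II) = 3/5.
P(yellow) = 1/3·1/4 + 2/3·3/5 = 29/60.
By Bayes' rule, P(Box II | yellow) = 2/5 / 29/60 = 24/29 ≈ 0.8276.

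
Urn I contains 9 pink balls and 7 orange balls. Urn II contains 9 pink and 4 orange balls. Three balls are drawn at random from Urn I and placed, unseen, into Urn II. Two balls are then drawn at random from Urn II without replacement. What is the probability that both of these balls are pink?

1389/3200

Condition on how many of the transferred balls are pink (from Urn I: 9 pink of 16; then Urn II has 16 total).
  0 pink: C(9,0)C(7,3)/C(16,3) = 1/16; then P = C(9,2)/C(16,2) = 3/10
  1 pink: C(9,1)C(7,2)/C(16,3) = 27/80; then P = C(10,2)/C(16,2) = 3/8
  2 pink: C(9,2)C(7,1)/C(16,3) = 9/20; then P = C(11,2)/C(16,2) = 11/24
  3 pink: C(9,3)C(7,0)/C(16,3) = 3/20; then P = C(12,2)/C(16,2) = 11/20
P(both pink) = 1389/3200 ≈ 0.4341.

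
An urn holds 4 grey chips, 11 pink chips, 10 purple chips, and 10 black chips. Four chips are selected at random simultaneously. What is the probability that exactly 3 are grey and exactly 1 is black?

1/1309

Unordered draws without replacement: count favorable combinations over C(35,4).
Favorable = C(4,3) · C(11,0) · C(10,0) · C(10,1) = 40; total = C(35,4) = 52360.
P = 40/52360 = 1/1309 ≈ 0.0008.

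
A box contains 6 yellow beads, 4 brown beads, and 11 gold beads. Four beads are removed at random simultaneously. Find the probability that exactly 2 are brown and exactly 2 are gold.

22/399

Unordered draws without replacement: count favorable combinations over C(21,4).
Favorable = C(6,0) · C(4,2) · C(11,2) = 330; total = C(21,4) = 5985.
P = 330/5985 = 22/399 ≈ 0.0551.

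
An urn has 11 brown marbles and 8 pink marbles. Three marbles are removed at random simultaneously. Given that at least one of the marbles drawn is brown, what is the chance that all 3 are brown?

P(all 3 brown) = C(11,3)/C(19,3) = 55/323; P(at least one brown) = 1 − C(8,3)/C(19,3) = 913/969.
Since 'all 3 brown' ⊆ 'at least one brown', P(all 3 | at least one) = 55/323 / 913/969 = 15/83 ≈ 0.1807.

15/83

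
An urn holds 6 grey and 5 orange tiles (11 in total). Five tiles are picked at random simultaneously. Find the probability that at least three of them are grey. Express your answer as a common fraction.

Sum the hypergeometric tail for j = 3,…,5 grey tiles.
Favorable = C(6,3)·C(5,2) + C(6,4)·C(5,1) + C(6,5)·C(5,0) = 281; total = C(11,5) = 462.
P = 281/462 = 281/462 ≈ 0.6082.

281/462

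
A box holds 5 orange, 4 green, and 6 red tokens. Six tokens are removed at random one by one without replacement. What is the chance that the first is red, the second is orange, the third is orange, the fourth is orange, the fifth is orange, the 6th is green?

4/5005

Multiply the conditional probability of each draw in order, without replacement, so each draw removes one from its color and from the total.
P = (6/15) · (5/14) · (4/13) · (3/12) · (2/11) · (4/10) = 4/5005 ≈ 0.0008.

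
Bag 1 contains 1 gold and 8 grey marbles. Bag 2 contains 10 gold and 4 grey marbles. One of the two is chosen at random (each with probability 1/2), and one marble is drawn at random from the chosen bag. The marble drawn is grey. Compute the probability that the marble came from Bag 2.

P(grey | Bag 1) = 8/9; P(grey | Bag 2) = 2/7.
P(grey) = 1/2·8/9 + 1/2·2/7 = 37/63.
By Bayes' rule, P(Bag 2 | grey) = 1/7 / 37/63 = 9/37 ≈ 0.2432.

9/37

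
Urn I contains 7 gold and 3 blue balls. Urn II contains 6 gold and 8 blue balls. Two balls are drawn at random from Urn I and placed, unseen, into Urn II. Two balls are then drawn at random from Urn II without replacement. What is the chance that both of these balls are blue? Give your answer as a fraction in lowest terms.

Condition on how many of the transferred balls are blue (from Urn I: 3 blue of 10; then Urn II has 16 total).
  0 blue: C(3,0)C(7,2)/C(10,2) = 7/15; then P = C(8,2)/C(16,2) = 7/30
  1 blue: C(3,1)C(7,1)/C(10,2) = 7/15; then P = C(9,2)/C(16,2) = 3/10
  2 blue: C(3,2)C(7,0)/C(10,2) = 1/15; then P = C(10,2)/C(16,2) = 3/8
P(both blue) = 493/1800 ≈ 0.2739.

493/1800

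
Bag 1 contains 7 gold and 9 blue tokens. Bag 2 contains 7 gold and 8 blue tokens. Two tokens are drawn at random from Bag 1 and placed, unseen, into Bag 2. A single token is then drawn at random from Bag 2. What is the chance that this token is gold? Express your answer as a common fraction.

63/136

Condition on how many of the transferred tokens are gold (from Bag 1: 7 gold of 16; then Bag 2 has 17 total).
  0 gold: C(7,0)C(9,2)/C(16,2) = 3/10; then P = 7/17
  1 gold: C(7,1)C(9,1)/C(16,2) = 21/40; then P = 8/17
  2 gold: C(7,2)C(9,0)/C(16,2) = 7/40; then P = 9/17
P(gold from Bag 2) = 63/136 ≈ 0.4632.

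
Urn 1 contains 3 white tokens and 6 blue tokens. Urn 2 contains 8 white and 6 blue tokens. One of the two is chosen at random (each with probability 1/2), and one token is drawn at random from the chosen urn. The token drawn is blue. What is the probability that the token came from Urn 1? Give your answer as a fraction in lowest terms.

P(blue | Urn 1) = 2/3; P(blue | Urn 2) = 3/7.
P(blue) = 1/2·2/3 + 1/2·3/7 = 23/42.
By Bayes' rule, P(Urn 1 | blue) = 1/3 / 23/42 = 14/23 ≈ 0.6087.

14/23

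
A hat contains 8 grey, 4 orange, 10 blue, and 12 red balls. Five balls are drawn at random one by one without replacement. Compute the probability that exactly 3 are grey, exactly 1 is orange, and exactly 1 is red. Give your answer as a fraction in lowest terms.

56/5797

Unordered draws without replacement: count favorable combinations over C(34,5).
Favorable = C(8,3) · C(4,1) · C(10,0) · C(12,1) = 2688; total = C(34,5) = 278256.
P = 2688/278256 = 56/5797 ≈ 0.0097.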